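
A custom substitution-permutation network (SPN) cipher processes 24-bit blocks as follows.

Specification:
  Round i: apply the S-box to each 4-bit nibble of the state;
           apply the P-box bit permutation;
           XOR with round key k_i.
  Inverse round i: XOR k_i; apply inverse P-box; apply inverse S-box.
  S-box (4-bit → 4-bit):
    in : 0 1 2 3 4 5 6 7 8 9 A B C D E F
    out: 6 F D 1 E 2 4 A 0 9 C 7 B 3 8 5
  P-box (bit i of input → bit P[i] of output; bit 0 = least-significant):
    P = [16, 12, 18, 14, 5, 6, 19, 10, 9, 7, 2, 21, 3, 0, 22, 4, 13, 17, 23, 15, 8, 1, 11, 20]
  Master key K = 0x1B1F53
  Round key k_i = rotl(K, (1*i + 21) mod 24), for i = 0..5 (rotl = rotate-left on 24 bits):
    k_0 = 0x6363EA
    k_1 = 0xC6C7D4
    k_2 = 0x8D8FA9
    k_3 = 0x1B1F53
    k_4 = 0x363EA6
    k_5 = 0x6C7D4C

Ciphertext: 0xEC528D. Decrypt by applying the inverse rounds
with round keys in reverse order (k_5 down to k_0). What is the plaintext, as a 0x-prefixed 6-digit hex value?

0x0A1550

s_0 = ciphertext = 0xEC528D
s_1 = InvRound(s_0, k_5) = 0xFF5D78
s_2 = InvRound(s_1, k_4) = 0xDF2B09
s_3 = InvRound(s_2, k_3) = 0x5F2870
s_4 = InvRound(s_3, k_2) = 0x911D78
s_5 = InvRound(s_4, k_1) = 0xA7FB31
s_6 = InvRound(s_5, k_0) = 0x0A1550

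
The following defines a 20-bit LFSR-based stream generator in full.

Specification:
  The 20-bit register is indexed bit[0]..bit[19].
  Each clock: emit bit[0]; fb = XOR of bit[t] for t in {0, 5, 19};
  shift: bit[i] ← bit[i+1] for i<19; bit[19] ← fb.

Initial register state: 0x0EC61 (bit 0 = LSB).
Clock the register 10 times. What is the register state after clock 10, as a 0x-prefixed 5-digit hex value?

0xBF83B

reg_0 = 0x0EC61
clock 1: out=1, reg = 0x07630
clock 2: out=0, reg = 0x83B18
clock 3: out=0, reg = 0xC1D8C
clock 4: out=0, reg = 0xE0EC6
clock 5: out=0, reg = 0xF0763
clock 6: out=1, reg = 0xF83B1
clock 7: out=1, reg = 0xFC1D8
clock 8: out=0, reg = 0xFE0EC
clock 9: out=0, reg = 0x7F076
clock 10: out=0, reg = 0xBF83B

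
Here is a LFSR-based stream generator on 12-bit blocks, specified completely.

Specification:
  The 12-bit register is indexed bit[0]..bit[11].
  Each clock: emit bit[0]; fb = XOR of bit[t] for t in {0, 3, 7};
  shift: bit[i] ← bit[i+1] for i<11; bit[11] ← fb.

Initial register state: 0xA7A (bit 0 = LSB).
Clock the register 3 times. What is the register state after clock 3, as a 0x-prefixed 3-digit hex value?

0x34F

reg_0 = 0xA7A
clock 1: out=0, reg = 0xD3D
clock 2: out=1, reg = 0x69E
clock 3: out=0, reg = 0x34F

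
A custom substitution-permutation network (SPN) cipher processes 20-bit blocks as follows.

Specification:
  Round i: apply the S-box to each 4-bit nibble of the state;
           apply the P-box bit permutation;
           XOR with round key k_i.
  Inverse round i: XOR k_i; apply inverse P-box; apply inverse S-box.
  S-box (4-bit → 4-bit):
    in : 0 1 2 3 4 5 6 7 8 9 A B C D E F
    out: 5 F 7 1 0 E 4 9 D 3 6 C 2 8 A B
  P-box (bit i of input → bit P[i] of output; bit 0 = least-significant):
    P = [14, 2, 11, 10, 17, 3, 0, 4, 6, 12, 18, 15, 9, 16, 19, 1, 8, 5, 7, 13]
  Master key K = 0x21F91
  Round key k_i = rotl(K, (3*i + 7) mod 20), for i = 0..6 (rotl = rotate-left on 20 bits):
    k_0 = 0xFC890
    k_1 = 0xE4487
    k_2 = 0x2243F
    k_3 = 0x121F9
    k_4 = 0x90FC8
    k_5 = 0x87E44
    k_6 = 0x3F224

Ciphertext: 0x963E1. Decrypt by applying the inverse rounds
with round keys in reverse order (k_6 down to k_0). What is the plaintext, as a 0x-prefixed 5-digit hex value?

0x9D96E

s_0 = ciphertext = 0x963E1
s_1 = InvRound(s_0, k_6) = 0x06F0C
s_2 = InvRound(s_1, k_5) = 0x369C4
s_3 = InvRound(s_2, k_4) = 0xD049F
s_4 = InvRound(s_3, k_3) = 0xFB04E
s_5 = InvRound(s_4, k_2) = 0xCA1BD
s_6 = InvRound(s_5, k_1) = 0xFDDF7
s_7 = InvRound(s_6, k_0) = 0x9D96E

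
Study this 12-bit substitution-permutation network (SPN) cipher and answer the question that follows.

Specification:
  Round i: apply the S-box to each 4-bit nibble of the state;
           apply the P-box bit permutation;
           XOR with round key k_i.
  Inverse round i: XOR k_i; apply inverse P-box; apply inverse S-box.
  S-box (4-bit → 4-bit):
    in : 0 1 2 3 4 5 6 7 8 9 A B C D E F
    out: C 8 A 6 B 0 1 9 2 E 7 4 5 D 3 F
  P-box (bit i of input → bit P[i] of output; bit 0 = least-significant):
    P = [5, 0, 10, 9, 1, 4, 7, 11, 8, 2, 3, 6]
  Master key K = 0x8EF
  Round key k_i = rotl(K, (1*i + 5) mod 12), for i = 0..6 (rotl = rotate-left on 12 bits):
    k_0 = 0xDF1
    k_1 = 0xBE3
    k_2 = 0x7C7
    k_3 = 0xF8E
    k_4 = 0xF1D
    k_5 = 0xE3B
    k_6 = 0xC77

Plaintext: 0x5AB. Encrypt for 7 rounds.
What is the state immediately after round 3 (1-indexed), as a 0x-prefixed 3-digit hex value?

s_0 = plaintext = 0x5AB
s_1 = Round(s_0, k_0) = 0x963
s_2 = Round(s_1, k_1) = 0xFAC
s_3 = Round(s_2, k_2) = 0x239
s_4 = Round(s_3, k_3) = 0x95B
s_5 = Round(s_4, k_4) = 0xB51
s_6 = Round(s_5, k_5) = 0xC33
s_7 = Round(s_6, k_6) = 0x9EE

0x239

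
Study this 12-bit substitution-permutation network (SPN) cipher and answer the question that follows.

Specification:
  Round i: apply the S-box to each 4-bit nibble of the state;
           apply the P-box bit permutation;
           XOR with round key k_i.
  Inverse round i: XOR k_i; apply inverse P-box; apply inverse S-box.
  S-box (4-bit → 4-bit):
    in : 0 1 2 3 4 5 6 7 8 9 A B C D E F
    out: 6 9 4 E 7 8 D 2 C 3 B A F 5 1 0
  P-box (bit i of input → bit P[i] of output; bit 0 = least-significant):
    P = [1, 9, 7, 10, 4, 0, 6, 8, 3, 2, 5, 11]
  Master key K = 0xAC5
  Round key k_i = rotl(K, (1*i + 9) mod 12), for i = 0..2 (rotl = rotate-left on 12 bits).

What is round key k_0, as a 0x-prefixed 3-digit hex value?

0xB58

K = 0xAC5
k_0 = rotl(K, (1*0+9) mod 12) = rotl(K, 9) = 0xB58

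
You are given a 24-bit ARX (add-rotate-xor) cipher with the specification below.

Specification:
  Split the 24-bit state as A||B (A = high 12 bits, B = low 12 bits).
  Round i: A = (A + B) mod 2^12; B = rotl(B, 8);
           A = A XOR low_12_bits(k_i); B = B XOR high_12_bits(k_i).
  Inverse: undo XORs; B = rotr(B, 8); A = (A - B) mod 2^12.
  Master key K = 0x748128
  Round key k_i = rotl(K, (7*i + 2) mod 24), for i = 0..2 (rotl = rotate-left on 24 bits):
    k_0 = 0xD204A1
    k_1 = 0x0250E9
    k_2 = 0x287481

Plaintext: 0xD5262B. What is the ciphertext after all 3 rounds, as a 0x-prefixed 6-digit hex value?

0x5B93A3

s_0 = plaintext = 0xD5262B
s_1 = Round(s_0, k_0) = 0x7DC642
s_2 = Round(s_1, k_1) = 0xEF7241
s_3 = Round(s_2, k_2) = 0x5B93A3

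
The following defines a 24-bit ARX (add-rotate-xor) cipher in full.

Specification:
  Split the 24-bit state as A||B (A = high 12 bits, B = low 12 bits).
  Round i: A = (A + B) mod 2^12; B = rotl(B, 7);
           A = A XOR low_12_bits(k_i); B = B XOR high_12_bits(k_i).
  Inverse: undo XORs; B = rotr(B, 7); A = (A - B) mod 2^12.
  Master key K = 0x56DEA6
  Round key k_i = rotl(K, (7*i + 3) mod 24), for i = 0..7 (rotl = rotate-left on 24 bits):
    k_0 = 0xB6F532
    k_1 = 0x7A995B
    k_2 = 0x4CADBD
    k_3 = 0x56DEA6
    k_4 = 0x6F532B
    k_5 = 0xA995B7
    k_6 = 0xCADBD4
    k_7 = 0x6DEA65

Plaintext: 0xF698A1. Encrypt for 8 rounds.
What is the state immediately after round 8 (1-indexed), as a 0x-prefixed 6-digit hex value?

s_0 = plaintext = 0xF698A1
s_1 = Round(s_0, k_0) = 0xD38BAA
s_2 = Round(s_1, k_1) = 0x1B92F4
s_3 = Round(s_2, k_2) = 0x910EDD
s_4 = Round(s_3, k_3) = 0x94BB9B
s_5 = Round(s_4, k_4) = 0x7CDB29
s_6 = Round(s_5, k_5) = 0x741E40
s_7 = Round(s_6, k_6) = 0xE55CDF
s_8 = Round(s_7, k_7) = 0x151938

0x151938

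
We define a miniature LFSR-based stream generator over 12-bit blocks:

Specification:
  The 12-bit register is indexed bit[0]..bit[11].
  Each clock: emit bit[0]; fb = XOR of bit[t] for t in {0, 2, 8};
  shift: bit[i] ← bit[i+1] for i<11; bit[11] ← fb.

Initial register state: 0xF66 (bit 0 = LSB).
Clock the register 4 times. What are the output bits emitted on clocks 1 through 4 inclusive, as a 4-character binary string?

0110

reg_0 = 0xF66
clock 1: out=0, reg = 0x7B3
clock 2: out=1, reg = 0x3D9
clock 3: out=1, reg = 0x1EC
clock 4: out=0, reg = 0x0F6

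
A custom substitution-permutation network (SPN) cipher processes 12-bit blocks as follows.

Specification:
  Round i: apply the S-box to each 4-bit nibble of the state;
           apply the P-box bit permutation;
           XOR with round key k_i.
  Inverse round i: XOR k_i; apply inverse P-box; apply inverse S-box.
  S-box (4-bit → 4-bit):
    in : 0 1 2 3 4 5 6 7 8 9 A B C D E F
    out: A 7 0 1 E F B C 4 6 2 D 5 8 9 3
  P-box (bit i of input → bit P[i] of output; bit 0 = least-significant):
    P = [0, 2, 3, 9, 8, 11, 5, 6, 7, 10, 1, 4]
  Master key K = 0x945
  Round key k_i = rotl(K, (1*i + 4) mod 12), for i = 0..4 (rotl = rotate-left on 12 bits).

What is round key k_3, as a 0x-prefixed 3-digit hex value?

0x2CA

K = 0x945
k_0 = rotl(K, (1*0+4) mod 12) = rotl(K, 4) = 0x459
k_1 = rotl(K, (1*1+4) mod 12) = rotl(K, 5) = 0x8B2
k_2 = rotl(K, (1*2+4) mod 12) = rotl(K, 6) = 0x165
k_3 = rotl(K, (1*3+4) mod 12) = rotl(K, 7) = 0x2CA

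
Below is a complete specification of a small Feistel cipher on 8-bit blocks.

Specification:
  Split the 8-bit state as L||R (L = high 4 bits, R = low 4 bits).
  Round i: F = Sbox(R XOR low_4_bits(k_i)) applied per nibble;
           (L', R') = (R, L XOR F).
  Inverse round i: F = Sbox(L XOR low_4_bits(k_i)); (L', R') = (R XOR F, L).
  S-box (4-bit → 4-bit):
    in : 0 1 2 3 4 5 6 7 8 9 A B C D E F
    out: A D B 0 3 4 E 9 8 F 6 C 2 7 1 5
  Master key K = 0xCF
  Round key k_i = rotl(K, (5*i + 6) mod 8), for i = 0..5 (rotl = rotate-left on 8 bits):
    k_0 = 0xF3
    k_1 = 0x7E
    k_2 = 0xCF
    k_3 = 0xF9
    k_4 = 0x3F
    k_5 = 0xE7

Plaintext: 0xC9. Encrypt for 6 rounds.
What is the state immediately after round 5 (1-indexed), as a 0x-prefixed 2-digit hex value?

s_0 = plaintext = 0xC9
s_1 = Round(s_0, k_0) = 0x9A
s_2 = Round(s_1, k_1) = 0xAA
s_3 = Round(s_2, k_2) = 0xAE
s_4 = Round(s_3, k_3) = 0xE3
s_5 = Round(s_4, k_4) = 0x3C
s_6 = Round(s_5, k_5) = 0xCF

0x3C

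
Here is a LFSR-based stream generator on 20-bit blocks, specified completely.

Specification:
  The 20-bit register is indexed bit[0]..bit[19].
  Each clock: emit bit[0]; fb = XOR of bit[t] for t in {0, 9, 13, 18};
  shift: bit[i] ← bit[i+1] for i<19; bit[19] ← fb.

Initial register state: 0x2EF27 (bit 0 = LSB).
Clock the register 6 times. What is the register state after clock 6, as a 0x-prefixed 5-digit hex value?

0xACBBC

reg_0 = 0x2EF27
clock 1: out=1, reg = 0x97793
clock 2: out=1, reg = 0xCBBC9
clock 3: out=1, reg = 0x65DE4
clock 4: out=0, reg = 0xB2EF2
clock 5: out=0, reg = 0x59779
clock 6: out=1, reg = 0xACBBC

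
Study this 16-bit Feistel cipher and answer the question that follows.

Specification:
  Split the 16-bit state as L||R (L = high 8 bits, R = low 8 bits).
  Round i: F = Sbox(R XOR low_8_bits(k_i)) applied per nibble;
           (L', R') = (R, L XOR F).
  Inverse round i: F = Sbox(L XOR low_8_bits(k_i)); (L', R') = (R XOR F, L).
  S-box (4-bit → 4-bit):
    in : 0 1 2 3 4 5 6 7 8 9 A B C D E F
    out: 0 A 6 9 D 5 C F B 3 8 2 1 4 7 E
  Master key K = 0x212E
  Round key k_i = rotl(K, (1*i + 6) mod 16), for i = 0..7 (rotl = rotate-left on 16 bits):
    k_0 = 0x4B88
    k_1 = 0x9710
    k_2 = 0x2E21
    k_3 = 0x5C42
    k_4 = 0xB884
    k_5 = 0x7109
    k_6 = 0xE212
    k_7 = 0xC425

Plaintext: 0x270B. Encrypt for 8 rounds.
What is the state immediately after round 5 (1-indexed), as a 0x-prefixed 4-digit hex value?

s_0 = plaintext = 0x270B
s_1 = Round(s_0, k_0) = 0x0B9E
s_2 = Round(s_1, k_1) = 0x9EBC
s_3 = Round(s_2, k_2) = 0xBCAA
s_4 = Round(s_3, k_3) = 0xAAC7
s_5 = Round(s_4, k_4) = 0xC773
s_6 = Round(s_5, k_5) = 0x733F
s_7 = Round(s_6, k_6) = 0x3F17
s_8 = Round(s_7, k_7) = 0x17A9

0xC773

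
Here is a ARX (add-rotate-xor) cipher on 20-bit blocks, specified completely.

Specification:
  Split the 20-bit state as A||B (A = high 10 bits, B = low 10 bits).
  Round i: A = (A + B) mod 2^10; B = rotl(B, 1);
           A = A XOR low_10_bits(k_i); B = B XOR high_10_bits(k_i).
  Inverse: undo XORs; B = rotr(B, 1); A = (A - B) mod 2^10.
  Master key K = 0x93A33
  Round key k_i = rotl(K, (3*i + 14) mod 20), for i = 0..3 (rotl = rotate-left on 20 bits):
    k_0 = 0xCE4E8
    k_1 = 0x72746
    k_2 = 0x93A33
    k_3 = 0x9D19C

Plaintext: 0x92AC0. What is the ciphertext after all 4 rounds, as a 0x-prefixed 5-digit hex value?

0x1E409

s_0 = plaintext = 0x92AC0
s_1 = Round(s_0, k_0) = 0x78AB8
s_2 = Round(s_1, k_1) = 0xF70B8
s_3 = Round(s_2, k_2) = 0xA9F3E
s_4 = Round(s_3, k_3) = 0x1E409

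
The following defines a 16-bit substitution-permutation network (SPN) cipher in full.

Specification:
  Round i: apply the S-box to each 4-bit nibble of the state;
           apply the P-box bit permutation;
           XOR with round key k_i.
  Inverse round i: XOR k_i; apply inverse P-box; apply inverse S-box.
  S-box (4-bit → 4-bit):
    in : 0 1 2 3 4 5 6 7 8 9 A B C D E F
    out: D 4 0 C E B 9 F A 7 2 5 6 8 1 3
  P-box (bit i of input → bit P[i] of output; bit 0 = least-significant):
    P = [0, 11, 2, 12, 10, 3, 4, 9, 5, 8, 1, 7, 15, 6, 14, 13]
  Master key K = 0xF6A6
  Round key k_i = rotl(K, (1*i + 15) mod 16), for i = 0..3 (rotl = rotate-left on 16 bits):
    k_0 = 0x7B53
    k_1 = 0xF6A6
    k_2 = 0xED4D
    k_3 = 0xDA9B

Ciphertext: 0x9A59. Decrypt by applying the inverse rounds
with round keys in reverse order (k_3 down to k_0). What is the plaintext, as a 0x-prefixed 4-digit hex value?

0x8DE4

s_0 = ciphertext = 0x9A59
s_1 = InvRound(s_0, k_3) = 0xC322
s_2 = InvRound(s_1, k_2) = 0x8B59
s_3 = InvRound(s_2, k_1) = 0x4797
s_4 = InvRound(s_3, k_0) = 0x8DE4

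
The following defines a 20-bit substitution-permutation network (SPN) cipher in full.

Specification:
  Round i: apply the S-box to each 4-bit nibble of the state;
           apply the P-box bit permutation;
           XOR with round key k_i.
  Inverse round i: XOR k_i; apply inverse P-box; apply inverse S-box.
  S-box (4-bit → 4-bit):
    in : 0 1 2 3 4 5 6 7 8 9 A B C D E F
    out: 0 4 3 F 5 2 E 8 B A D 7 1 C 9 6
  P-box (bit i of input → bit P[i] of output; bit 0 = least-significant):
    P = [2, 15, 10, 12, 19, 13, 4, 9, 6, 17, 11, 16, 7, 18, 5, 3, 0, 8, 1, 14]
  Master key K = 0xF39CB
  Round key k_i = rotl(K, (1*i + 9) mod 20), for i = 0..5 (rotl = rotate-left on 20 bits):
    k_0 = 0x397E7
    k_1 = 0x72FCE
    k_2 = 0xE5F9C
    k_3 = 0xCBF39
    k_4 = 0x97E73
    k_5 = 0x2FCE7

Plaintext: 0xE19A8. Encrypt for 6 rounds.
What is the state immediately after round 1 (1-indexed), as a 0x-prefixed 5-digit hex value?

s_0 = plaintext = 0xE19A8
s_1 = Round(s_0, k_0) = 0x845D2
s_2 = Round(s_1, k_1) = 0x5EC7B
s_3 = Round(s_2, k_2) = 0xED850
s_4 = Round(s_3, k_3) = 0xFDF50
s_5 = Round(s_4, k_4) = 0xB5759
s_6 = Round(s_5, k_5) = 0x74DE4

0x845D2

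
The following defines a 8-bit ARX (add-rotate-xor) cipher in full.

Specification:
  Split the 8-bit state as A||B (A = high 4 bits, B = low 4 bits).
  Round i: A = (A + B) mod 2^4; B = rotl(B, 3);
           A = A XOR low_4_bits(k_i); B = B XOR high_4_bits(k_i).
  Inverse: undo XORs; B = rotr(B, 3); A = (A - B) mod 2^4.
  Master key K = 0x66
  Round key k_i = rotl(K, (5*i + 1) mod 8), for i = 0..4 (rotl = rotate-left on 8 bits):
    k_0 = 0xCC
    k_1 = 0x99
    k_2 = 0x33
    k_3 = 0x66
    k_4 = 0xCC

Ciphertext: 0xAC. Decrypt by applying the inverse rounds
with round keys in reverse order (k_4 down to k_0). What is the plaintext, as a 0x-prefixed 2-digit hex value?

0x90

s_0 = ciphertext = 0xAC
s_1 = InvRound(s_0, k_4) = 0x60
s_2 = InvRound(s_1, k_3) = 0x4C
s_3 = InvRound(s_2, k_2) = 0x8F
s_4 = InvRound(s_3, k_1) = 0x5C
s_5 = InvRound(s_4, k_0) = 0x90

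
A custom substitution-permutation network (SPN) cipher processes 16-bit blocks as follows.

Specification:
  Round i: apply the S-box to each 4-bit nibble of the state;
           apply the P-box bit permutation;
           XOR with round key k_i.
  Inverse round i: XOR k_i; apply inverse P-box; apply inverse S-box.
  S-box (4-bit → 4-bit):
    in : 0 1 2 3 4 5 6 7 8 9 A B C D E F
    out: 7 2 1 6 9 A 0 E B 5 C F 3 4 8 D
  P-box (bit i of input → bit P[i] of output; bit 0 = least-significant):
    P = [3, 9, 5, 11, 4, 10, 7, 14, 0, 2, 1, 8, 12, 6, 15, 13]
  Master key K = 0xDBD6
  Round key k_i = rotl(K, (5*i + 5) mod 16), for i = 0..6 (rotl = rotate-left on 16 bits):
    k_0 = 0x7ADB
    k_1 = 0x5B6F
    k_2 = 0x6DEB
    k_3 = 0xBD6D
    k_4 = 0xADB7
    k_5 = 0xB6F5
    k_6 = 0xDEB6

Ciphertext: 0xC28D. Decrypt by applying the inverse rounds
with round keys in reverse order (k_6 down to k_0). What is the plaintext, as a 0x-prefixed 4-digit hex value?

s_0 = ciphertext = 0xC28D
s_1 = InvRound(s_0, k_6) = 0x29CF
s_2 = InvRound(s_1, k_5) = 0x9ACB
s_3 = InvRound(s_2, k_4) = 0x85C0
s_4 = InvRound(s_3, k_3) = 0x4CDF
s_5 = InvRound(s_4, k_2) = 0xE52D
s_6 = InvRound(s_5, k_1) = 0xBD15
s_7 = InvRound(s_6, k_0) = 0x377C

0x377C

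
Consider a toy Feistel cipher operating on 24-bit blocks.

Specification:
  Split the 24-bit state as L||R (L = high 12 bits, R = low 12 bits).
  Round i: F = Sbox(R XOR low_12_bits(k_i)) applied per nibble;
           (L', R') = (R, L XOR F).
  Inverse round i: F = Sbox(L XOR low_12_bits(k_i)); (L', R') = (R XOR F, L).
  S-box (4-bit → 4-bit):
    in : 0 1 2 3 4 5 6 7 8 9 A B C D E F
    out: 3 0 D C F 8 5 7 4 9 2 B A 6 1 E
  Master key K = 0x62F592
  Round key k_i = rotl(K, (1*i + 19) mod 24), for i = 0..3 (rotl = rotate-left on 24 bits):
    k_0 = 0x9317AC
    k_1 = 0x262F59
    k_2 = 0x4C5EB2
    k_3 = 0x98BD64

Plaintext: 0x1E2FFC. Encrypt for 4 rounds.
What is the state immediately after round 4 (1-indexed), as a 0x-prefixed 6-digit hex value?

s_0 = plaintext = 0x1E2FFC
s_1 = Round(s_0, k_0) = 0xFFC561
s_2 = Round(s_1, k_1) = 0x561D38
s_3 = Round(s_2, k_2) = 0xD38923
s_4 = Round(s_3, k_3) = 0x9232CF

0x9232CF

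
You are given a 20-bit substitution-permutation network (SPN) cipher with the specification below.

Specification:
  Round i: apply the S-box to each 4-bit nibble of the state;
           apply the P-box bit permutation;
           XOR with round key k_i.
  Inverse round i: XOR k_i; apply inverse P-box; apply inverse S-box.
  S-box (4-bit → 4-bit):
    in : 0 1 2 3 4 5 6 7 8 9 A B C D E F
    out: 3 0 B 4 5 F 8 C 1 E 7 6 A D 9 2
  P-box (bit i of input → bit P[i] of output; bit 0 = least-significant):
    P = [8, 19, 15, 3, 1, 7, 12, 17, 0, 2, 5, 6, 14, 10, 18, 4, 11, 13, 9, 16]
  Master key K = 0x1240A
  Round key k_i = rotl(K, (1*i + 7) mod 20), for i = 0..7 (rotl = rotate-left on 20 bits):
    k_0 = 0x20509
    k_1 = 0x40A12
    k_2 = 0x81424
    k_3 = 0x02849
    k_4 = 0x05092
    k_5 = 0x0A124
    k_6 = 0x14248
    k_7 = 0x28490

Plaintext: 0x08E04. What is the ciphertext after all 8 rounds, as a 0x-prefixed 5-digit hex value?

s_0 = plaintext = 0x08E04
s_1 = Round(s_0, k_0) = 0x2ECCA
s_2 = Round(s_1, k_1) = 0xFE3C6
s_3 = Round(s_2, k_2) = 0xA749C
s_4 = Round(s_3, k_3) = 0xE12F0
s_5 = Round(s_4, k_4) = 0x95957
s_6 = Round(s_5, k_5) = 0x757DA
s_7 = Round(s_6, k_6) = 0xE953A
s_8 = Round(s_7, k_7) = 0xF19E5

0xF19E5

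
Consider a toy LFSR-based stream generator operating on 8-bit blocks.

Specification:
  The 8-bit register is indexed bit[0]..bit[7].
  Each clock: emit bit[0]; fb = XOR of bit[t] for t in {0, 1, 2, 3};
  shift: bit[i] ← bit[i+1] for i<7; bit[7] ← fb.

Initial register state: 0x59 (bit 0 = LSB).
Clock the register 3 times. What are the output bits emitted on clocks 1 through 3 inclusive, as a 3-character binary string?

100

reg_0 = 0x59
clock 1: out=1, reg = 0x2C
clock 2: out=0, reg = 0x16
clock 3: out=0, reg = 0x0B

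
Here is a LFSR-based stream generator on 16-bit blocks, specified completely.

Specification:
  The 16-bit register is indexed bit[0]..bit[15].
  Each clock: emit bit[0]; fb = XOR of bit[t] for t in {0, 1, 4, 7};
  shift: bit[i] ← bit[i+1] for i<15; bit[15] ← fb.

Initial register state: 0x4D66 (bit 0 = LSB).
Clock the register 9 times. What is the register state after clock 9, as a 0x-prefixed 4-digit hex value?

reg_0 = 0x4D66
clock 1: out=0, reg = 0xA6B3
clock 2: out=1, reg = 0x5359
clock 3: out=1, reg = 0x29AC
clock 4: out=0, reg = 0x94D6
clock 5: out=0, reg = 0xCA6B
clock 6: out=1, reg = 0x6535
clock 7: out=1, reg = 0x329A
clock 8: out=0, reg = 0x994D
clock 9: out=1, reg = 0xCCA6

0xCCA6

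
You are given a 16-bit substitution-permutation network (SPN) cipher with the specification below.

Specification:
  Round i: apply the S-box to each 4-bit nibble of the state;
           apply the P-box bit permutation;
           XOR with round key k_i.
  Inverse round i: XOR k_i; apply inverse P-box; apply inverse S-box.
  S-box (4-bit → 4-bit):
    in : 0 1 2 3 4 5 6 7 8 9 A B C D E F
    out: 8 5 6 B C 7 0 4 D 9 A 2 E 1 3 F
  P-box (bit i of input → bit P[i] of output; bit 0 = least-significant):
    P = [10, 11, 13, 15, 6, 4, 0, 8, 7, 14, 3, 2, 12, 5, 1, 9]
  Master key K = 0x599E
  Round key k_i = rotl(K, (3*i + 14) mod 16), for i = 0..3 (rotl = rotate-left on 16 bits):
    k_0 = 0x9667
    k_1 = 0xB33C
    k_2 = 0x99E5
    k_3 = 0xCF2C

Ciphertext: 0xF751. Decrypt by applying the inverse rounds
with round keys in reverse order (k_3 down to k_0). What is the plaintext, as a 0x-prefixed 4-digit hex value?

s_0 = ciphertext = 0xF751
s_1 = InvRound(s_0, k_3) = 0xE452
s_2 = InvRound(s_1, k_2) = 0x53C5
s_3 = InvRound(s_2, k_1) = 0xB554
s_4 = InvRound(s_3, k_0) = 0xC6C7

0xC6C7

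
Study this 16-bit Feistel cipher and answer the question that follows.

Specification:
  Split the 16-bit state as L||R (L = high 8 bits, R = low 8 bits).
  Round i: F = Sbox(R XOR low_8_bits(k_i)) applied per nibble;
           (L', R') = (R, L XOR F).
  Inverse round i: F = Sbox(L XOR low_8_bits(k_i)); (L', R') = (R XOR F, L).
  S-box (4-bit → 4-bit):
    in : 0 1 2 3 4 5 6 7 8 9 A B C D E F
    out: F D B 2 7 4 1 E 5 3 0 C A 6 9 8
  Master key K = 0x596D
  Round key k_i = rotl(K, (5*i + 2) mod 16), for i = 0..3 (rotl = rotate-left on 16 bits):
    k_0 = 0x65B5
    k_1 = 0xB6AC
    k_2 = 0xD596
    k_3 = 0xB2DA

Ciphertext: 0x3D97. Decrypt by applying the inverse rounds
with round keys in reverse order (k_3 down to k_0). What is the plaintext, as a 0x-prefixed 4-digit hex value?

s_0 = ciphertext = 0x3D97
s_1 = InvRound(s_0, k_3) = 0x093D
s_2 = InvRound(s_1, k_2) = 0x0509
s_3 = InvRound(s_2, k_1) = 0x0A05
s_4 = InvRound(s_3, k_0) = 0xCD0A

0xCD0A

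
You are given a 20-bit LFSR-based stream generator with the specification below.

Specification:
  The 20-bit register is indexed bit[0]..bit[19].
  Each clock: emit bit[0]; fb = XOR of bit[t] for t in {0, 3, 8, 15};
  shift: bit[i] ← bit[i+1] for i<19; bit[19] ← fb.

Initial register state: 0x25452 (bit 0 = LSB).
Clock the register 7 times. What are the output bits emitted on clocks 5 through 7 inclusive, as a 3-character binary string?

101

reg_0 = 0x25452
clock 1: out=0, reg = 0x12A29
clock 2: out=1, reg = 0x09514
clock 3: out=0, reg = 0x04A8A
clock 4: out=0, reg = 0x82545
clock 5: out=1, reg = 0x412A2
clock 6: out=0, reg = 0x20951
clock 7: out=1, reg = 0x104A8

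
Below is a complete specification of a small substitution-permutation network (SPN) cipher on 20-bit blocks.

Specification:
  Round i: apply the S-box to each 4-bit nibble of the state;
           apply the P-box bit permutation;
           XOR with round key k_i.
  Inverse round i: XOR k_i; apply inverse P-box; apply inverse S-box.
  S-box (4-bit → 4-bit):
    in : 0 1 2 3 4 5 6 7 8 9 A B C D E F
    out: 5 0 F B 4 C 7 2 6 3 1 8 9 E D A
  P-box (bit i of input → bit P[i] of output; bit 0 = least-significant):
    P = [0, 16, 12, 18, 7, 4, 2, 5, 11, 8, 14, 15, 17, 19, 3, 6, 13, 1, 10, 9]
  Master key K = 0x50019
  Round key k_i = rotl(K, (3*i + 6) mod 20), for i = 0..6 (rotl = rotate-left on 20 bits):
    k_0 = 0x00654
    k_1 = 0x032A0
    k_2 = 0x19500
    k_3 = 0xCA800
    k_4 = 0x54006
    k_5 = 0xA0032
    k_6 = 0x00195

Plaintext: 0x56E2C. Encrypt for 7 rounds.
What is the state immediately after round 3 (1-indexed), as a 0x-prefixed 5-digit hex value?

0x5674E

s_0 = plaintext = 0x56E2C
s_1 = Round(s_0, k_0) = 0xEC8E9
s_2 = Round(s_1, k_1) = 0x35545
s_3 = Round(s_2, k_2) = 0x5674E
s_4 = Round(s_3, k_3) = 0x2BF0D
s_5 = Round(s_4, k_4) = 0x0F7C0
s_6 = Round(s_5, k_5) = 0x235D3
s_7 = Round(s_6, k_6) = 0xFE7E2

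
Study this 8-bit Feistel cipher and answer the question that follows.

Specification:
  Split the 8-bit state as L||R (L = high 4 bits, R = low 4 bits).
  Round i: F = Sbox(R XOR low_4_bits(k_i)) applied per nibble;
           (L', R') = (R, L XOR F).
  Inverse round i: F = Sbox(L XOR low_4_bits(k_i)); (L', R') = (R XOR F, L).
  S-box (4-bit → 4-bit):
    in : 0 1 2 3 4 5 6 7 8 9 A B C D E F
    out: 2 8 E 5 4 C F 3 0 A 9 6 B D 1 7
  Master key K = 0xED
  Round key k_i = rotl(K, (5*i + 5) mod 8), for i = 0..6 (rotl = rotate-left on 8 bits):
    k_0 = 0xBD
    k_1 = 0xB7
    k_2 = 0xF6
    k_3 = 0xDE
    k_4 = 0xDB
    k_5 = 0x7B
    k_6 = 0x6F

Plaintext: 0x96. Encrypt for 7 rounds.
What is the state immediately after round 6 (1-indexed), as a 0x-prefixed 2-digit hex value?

s_0 = plaintext = 0x96
s_1 = Round(s_0, k_0) = 0x6F
s_2 = Round(s_1, k_1) = 0xF6
s_3 = Round(s_2, k_2) = 0x6D
s_4 = Round(s_3, k_3) = 0xD3
s_5 = Round(s_4, k_4) = 0x3D
s_6 = Round(s_5, k_5) = 0xDC
s_7 = Round(s_6, k_6) = 0xC8

0xDC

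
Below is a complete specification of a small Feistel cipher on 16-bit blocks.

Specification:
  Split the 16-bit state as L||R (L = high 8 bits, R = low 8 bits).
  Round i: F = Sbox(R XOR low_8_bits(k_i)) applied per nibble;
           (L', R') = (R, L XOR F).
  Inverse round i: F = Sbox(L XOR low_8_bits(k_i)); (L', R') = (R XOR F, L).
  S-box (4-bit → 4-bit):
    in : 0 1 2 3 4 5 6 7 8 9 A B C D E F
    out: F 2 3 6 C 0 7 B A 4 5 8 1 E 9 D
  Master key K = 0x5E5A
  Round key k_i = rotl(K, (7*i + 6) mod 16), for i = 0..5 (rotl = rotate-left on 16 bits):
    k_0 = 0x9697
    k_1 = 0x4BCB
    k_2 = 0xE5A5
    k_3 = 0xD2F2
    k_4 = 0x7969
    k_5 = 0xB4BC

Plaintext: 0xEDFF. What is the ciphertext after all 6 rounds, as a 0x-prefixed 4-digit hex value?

0x0B0B

s_0 = plaintext = 0xEDFF
s_1 = Round(s_0, k_0) = 0xFF97
s_2 = Round(s_1, k_1) = 0x97FE
s_3 = Round(s_2, k_2) = 0xFE9F
s_4 = Round(s_3, k_3) = 0x9F80
s_5 = Round(s_4, k_4) = 0x800B
s_6 = Round(s_5, k_5) = 0x0B0B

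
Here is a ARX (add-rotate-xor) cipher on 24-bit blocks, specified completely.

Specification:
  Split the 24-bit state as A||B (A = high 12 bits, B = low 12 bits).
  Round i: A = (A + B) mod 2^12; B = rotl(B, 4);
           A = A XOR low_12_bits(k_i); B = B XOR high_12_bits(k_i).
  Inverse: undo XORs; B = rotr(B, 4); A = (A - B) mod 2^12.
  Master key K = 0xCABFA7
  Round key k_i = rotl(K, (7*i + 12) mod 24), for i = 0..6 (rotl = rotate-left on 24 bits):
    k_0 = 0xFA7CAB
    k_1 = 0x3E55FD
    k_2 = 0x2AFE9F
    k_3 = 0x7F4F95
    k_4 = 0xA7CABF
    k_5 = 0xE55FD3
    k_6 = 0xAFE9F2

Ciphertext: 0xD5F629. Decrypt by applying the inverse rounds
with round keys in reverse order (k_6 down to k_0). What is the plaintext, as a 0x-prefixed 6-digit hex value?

0x43712B

s_0 = ciphertext = 0xD5F629
s_1 = InvRound(s_0, k_6) = 0xCE07CD
s_2 = InvRound(s_1, k_5) = 0xA9A899
s_3 = InvRound(s_2, k_4) = 0xAF752E
s_4 = InvRound(s_3, k_3) = 0xB35A2D
s_5 = InvRound(s_4, k_2) = 0x322288
s_6 = InvRound(s_5, k_1) = 0x9C9D16
s_7 = InvRound(s_6, k_0) = 0x43712B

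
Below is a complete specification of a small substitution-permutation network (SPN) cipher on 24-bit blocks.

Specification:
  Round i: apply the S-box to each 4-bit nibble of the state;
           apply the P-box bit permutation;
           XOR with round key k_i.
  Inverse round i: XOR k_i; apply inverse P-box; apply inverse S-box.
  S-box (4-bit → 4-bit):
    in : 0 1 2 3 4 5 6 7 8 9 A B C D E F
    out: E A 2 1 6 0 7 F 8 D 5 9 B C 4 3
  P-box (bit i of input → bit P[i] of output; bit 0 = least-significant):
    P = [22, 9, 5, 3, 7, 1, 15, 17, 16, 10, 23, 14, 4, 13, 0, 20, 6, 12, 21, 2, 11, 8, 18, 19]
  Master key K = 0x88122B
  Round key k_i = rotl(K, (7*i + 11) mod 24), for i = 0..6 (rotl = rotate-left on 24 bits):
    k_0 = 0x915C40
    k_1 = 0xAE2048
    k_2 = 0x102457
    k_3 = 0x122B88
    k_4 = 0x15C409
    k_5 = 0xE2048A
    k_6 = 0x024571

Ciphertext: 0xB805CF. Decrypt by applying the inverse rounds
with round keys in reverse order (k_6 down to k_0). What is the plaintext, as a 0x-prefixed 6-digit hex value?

s_0 = ciphertext = 0xB805CF
s_1 = InvRound(s_0, k_6) = 0x8DBDCD
s_2 = InvRound(s_1, k_5) = 0x774303
s_3 = InvRound(s_2, k_4) = 0x2E520C
s_4 = InvRound(s_3, k_3) = 0x701835
s_5 = InvRound(s_4, k_2) = 0x36222A
s_6 = InvRound(s_5, k_1) = 0x838E24
s_7 = InvRound(s_6, k_0) = 0x5C88D4

0x5C88D4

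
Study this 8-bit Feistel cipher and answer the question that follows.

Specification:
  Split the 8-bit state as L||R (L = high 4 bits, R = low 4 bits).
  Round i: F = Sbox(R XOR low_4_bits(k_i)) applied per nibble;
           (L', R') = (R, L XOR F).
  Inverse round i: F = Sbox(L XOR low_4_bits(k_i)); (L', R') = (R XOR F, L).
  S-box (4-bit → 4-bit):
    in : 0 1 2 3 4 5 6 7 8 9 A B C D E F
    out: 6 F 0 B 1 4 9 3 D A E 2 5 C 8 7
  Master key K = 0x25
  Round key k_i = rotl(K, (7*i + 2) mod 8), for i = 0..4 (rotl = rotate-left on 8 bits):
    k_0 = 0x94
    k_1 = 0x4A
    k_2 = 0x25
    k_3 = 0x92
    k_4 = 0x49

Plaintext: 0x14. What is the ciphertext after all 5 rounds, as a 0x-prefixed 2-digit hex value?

s_0 = plaintext = 0x14
s_1 = Round(s_0, k_0) = 0x47
s_2 = Round(s_1, k_1) = 0x78
s_3 = Round(s_2, k_2) = 0x8B
s_4 = Round(s_3, k_3) = 0xB2
s_5 = Round(s_4, k_4) = 0x29

0x29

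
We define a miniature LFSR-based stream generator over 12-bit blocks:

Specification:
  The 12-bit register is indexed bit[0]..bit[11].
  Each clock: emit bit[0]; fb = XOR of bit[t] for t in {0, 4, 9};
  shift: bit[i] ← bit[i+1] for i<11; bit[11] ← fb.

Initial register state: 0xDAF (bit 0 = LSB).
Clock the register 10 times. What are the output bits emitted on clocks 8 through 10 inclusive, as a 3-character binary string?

reg_0 = 0xDAF
clock 1: out=1, reg = 0xED7
clock 2: out=1, reg = 0xF6B
clock 3: out=1, reg = 0x7B5
clock 4: out=1, reg = 0xBDA
clock 5: out=0, reg = 0x5ED
clock 6: out=1, reg = 0xAF6
clock 7: out=0, reg = 0x57B
clock 8: out=1, reg = 0x2BD
clock 9: out=1, reg = 0x95E
clock 10: out=0, reg = 0xCAF

110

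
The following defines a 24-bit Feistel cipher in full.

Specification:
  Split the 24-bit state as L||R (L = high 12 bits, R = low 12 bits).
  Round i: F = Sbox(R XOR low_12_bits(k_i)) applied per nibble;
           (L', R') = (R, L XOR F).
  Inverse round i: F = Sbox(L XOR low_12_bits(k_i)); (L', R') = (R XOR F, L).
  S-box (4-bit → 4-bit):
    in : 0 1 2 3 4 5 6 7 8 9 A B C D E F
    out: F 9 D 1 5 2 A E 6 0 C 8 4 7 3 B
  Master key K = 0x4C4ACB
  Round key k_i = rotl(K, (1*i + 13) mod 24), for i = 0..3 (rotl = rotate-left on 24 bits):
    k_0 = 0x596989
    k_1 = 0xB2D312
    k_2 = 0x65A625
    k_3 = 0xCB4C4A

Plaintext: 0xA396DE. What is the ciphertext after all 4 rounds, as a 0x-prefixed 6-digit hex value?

0x6E77EB

s_0 = plaintext = 0xA396DE
s_1 = Round(s_0, k_0) = 0x6DE117
s_2 = Round(s_1, k_1) = 0x117B2C
s_3 = Round(s_2, k_2) = 0xB2C6E7
s_4 = Round(s_3, k_3) = 0x6E77EB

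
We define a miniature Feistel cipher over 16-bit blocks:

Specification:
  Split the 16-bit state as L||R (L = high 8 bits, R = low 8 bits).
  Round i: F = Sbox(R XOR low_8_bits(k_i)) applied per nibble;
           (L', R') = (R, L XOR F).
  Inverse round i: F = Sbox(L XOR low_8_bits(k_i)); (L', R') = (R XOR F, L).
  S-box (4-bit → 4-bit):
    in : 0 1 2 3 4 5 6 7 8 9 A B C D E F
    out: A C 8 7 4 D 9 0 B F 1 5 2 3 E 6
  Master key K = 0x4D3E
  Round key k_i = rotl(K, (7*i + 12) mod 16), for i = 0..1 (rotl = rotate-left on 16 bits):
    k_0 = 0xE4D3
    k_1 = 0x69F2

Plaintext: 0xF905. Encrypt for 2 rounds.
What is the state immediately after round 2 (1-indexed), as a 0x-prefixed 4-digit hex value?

s_0 = plaintext = 0xF905
s_1 = Round(s_0, k_0) = 0x05C0
s_2 = Round(s_1, k_1) = 0xC07D

0xC07D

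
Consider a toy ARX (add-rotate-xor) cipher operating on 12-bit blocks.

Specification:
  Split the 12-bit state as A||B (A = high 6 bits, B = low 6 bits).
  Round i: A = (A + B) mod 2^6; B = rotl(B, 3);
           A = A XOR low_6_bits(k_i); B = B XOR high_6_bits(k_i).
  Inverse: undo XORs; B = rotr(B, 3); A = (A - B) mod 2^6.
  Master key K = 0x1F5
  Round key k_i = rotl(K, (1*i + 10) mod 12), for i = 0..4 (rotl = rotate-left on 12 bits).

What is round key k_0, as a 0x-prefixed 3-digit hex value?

0x47D

K = 0x1F5
k_0 = rotl(K, (1*0+10) mod 12) = rotl(K, 10) = 0x47D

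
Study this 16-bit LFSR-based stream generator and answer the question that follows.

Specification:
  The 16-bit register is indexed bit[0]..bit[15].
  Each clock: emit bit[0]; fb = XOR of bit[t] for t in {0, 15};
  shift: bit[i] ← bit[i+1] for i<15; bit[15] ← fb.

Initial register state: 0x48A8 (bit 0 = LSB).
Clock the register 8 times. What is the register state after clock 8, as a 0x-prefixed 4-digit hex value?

0x9848

reg_0 = 0x48A8
clock 1: out=0, reg = 0x2454
clock 2: out=0, reg = 0x122A
clock 3: out=0, reg = 0x0915
clock 4: out=1, reg = 0x848A
clock 5: out=0, reg = 0xC245
clock 6: out=1, reg = 0x6122
clock 7: out=0, reg = 0x3091
clock 8: out=1, reg = 0x9848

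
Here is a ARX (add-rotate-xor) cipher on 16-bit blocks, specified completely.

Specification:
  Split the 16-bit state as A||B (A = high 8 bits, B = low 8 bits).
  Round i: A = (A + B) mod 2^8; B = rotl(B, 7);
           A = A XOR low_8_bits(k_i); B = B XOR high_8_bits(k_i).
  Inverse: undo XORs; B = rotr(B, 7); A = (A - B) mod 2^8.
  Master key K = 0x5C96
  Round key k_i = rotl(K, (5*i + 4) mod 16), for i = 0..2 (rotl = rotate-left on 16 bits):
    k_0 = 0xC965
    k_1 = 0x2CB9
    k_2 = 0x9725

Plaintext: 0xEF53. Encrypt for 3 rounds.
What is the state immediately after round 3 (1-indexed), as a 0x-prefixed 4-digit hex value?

s_0 = plaintext = 0xEF53
s_1 = Round(s_0, k_0) = 0x2760
s_2 = Round(s_1, k_1) = 0x3E1C
s_3 = Round(s_2, k_2) = 0x7F99

0x7F99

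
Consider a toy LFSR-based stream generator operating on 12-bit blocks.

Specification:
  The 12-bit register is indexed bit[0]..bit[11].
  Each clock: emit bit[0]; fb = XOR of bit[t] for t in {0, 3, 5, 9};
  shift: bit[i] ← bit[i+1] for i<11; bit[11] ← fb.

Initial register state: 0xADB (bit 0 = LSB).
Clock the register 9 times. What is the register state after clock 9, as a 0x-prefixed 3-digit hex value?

0x05D

reg_0 = 0xADB
clock 1: out=1, reg = 0xD6D
clock 2: out=1, reg = 0xEB6
clock 3: out=0, reg = 0x75B
clock 4: out=1, reg = 0xBAD
clock 5: out=1, reg = 0x5D6
clock 6: out=0, reg = 0x2EB
clock 7: out=1, reg = 0x175
clock 8: out=1, reg = 0x0BA
clock 9: out=0, reg = 0x05D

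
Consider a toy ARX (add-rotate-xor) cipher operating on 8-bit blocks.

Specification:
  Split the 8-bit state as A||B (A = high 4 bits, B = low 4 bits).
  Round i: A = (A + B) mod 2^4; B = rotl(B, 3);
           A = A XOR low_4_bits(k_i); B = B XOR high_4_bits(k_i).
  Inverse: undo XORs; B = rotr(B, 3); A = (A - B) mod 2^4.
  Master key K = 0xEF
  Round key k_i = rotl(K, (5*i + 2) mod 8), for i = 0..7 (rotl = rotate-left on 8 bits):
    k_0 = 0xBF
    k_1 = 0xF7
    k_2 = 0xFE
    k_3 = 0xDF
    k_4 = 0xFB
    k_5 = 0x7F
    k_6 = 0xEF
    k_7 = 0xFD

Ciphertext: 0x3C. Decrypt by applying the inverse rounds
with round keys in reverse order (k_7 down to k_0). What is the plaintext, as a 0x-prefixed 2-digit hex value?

s_0 = ciphertext = 0x3C
s_1 = InvRound(s_0, k_7) = 0x86
s_2 = InvRound(s_1, k_6) = 0x61
s_3 = InvRound(s_2, k_5) = 0xDC
s_4 = InvRound(s_3, k_4) = 0x06
s_5 = InvRound(s_4, k_3) = 0x87
s_6 = InvRound(s_5, k_2) = 0x51
s_7 = InvRound(s_6, k_1) = 0x5D
s_8 = InvRound(s_7, k_0) = 0xEC

0xEC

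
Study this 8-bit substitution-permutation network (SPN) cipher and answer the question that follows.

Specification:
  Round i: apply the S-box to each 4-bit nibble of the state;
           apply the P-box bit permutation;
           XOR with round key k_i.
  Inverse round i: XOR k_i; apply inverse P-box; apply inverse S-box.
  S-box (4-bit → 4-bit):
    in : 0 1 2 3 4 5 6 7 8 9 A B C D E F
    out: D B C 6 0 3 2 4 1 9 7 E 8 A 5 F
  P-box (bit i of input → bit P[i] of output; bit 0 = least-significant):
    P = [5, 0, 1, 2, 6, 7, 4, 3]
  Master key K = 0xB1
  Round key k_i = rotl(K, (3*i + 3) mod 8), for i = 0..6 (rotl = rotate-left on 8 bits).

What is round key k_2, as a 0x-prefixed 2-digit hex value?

K = 0xB1
k_0 = rotl(K, (3*0+3) mod 8) = rotl(K, 3) = 0x8D
k_1 = rotl(K, (3*1+3) mod 8) = rotl(K, 6) = 0x6C
k_2 = rotl(K, (3*2+3) mod 8) = rotl(K, 1) = 0x63

0x63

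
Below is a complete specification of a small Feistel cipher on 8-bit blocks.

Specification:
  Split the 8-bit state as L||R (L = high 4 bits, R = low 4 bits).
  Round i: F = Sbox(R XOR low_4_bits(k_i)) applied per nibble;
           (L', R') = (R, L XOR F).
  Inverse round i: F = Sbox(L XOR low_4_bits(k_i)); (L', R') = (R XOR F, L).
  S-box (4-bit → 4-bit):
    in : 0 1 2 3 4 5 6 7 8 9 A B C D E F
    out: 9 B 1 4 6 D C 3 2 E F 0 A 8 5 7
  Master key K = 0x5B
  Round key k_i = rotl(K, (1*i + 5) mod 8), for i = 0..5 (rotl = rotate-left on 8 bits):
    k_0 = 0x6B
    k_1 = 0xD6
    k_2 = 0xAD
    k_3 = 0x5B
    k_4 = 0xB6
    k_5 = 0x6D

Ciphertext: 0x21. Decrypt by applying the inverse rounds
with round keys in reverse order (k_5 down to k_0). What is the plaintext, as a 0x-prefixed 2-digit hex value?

s_0 = ciphertext = 0x21
s_1 = InvRound(s_0, k_5) = 0x62
s_2 = InvRound(s_1, k_4) = 0xB6
s_3 = InvRound(s_2, k_3) = 0xFB
s_4 = InvRound(s_3, k_2) = 0xAF
s_5 = InvRound(s_4, k_1) = 0x5A
s_6 = InvRound(s_5, k_0) = 0xF5

0xF5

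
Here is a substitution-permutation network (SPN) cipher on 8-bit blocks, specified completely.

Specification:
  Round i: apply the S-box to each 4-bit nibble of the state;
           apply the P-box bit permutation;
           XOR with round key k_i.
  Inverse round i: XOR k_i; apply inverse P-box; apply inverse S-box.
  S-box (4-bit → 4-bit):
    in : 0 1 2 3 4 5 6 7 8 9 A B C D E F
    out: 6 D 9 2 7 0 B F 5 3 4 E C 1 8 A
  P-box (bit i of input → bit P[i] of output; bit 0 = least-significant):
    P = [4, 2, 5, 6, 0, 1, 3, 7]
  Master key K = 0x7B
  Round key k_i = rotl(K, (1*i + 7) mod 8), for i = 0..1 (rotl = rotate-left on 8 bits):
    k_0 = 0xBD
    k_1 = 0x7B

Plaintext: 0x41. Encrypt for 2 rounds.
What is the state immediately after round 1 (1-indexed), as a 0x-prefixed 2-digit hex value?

0xC6

s_0 = plaintext = 0x41
s_1 = Round(s_0, k_0) = 0xC6
s_2 = Round(s_1, k_1) = 0xA7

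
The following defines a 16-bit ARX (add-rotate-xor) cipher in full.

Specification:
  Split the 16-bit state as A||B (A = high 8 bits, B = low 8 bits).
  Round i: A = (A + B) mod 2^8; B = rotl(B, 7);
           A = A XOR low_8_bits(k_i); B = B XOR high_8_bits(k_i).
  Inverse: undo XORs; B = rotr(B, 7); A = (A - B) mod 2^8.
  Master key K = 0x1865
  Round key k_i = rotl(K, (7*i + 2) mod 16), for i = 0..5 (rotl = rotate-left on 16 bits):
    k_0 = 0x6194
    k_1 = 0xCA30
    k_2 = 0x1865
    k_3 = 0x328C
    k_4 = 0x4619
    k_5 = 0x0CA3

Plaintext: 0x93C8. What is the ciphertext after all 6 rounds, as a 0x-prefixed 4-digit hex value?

s_0 = plaintext = 0x93C8
s_1 = Round(s_0, k_0) = 0xCF05
s_2 = Round(s_1, k_1) = 0xE448
s_3 = Round(s_2, k_2) = 0x493C
s_4 = Round(s_3, k_3) = 0x092C
s_5 = Round(s_4, k_4) = 0x2C50
s_6 = Round(s_5, k_5) = 0xDF24

0xDF24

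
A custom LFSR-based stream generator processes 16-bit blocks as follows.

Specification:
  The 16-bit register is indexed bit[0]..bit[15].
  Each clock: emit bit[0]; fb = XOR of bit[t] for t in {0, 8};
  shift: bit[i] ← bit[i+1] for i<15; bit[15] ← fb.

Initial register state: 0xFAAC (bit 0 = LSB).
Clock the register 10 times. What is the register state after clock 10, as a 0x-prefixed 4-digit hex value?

reg_0 = 0xFAAC
clock 1: out=0, reg = 0x7D56
clock 2: out=0, reg = 0xBEAB
clock 3: out=1, reg = 0xDF55
clock 4: out=1, reg = 0x6FAA
clock 5: out=0, reg = 0xB7D5
clock 6: out=1, reg = 0x5BEA
clock 7: out=0, reg = 0xADF5
clock 8: out=1, reg = 0x56FA
clock 9: out=0, reg = 0x2B7D
clock 10: out=1, reg = 0x15BE

0x15BE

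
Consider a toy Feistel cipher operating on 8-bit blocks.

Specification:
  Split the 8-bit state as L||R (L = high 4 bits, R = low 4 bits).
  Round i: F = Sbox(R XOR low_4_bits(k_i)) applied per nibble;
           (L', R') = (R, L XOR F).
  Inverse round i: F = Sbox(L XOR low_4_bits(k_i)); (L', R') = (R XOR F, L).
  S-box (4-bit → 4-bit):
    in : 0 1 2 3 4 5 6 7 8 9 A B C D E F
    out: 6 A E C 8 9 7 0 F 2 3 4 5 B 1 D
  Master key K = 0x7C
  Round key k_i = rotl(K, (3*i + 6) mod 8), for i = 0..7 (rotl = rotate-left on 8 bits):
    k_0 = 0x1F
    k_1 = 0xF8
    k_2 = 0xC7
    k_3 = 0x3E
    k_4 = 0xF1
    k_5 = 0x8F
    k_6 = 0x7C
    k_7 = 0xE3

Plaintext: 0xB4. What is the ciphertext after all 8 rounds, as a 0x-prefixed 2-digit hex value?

s_0 = plaintext = 0xB4
s_1 = Round(s_0, k_0) = 0x4F
s_2 = Round(s_1, k_1) = 0xF4
s_3 = Round(s_2, k_2) = 0x43
s_4 = Round(s_3, k_3) = 0x3F
s_5 = Round(s_4, k_4) = 0xF2
s_6 = Round(s_5, k_5) = 0x24
s_7 = Round(s_6, k_6) = 0x4D
s_8 = Round(s_7, k_7) = 0xD5

0xD5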